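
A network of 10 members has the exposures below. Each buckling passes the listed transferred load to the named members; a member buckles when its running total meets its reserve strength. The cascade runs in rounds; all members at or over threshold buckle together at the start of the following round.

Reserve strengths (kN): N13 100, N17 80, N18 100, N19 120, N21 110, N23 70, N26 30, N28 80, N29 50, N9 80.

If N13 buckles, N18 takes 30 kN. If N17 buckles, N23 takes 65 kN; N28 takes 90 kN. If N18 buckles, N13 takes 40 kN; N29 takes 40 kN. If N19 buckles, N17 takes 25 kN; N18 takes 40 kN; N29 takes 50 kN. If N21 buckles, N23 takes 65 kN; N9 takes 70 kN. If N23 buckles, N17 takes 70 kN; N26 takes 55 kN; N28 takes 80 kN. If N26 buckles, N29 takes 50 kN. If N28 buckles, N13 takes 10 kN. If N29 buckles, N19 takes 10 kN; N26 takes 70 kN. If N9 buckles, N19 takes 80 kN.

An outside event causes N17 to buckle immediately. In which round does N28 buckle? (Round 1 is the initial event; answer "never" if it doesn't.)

Round 1 — N17 buckles (initial).
  N23: +65 → 65 < 70
  N28: +90 → 90 ≥ 80
Round 2 — N28 buckles.
  N13: +10 → 10 < 100
No further bucklings.

2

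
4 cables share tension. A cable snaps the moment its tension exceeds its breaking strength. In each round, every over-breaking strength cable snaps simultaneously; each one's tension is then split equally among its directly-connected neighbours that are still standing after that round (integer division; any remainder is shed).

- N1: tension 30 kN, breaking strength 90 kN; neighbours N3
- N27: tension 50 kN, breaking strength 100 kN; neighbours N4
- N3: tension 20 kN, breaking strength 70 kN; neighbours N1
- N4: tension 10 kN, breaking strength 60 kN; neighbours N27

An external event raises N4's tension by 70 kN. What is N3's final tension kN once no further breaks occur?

20

Round 1 — N4 at 80 > 60. N4 snaps.
  N4 sheds 80 kN to N27: 80 each.
    N27: 50+80 = 130 > 100
Round 2 — N27 snaps.
  N27 sheds 130 kN: no online neighbours, lost.
No further breaks.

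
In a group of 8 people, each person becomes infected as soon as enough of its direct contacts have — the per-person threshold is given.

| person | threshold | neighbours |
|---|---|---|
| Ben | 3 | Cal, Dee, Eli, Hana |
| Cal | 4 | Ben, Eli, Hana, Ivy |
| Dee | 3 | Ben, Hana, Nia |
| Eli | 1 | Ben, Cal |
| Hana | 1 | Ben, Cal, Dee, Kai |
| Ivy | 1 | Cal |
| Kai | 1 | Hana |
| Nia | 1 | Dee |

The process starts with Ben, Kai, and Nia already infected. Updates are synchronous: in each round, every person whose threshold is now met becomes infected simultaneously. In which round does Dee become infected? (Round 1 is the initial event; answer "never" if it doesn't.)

3

Round 1 — Ben, Kai, Nia become infected (initial).
Round 2 — checking thresholds:
  Cal: 1 of 4 neighbours < 4, holds.
  Dee: 2 of 3 neighbours < 3, holds.
  Eli: 1 of 2 neighbours ≥ 1, becomes infected.
  Hana: 2 of 4 neighbours ≥ 1, becomes infected.
Round 3 — checking thresholds:
  Cal: 3 of 4 neighbours < 4, holds.
  Dee: 3 of 3 neighbours ≥ 3, becomes infected.
Round 4 — no new infections; cascade stops.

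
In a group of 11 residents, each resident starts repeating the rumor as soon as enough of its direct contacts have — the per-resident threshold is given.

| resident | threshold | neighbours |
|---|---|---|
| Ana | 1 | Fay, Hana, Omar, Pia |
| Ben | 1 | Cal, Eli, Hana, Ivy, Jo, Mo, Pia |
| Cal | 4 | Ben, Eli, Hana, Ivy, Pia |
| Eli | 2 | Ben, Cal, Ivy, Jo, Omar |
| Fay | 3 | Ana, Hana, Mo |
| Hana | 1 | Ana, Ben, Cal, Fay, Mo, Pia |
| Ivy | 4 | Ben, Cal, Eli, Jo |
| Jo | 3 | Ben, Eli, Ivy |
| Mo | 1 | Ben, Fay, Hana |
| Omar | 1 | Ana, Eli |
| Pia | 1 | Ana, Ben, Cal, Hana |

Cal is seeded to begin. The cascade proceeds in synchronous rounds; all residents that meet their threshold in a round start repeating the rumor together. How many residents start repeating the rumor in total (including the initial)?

9

Round 1 — Cal starts repeating the rumor (initial).
Round 2 — checking thresholds:
  Ben: 1 of 7 neighbours ≥ 1, starts repeating the rumor.
  Eli: 1 of 5 neighbours < 2, not yet.
  Hana: 1 of 6 neighbours ≥ 1, starts repeating the rumor.
  Ivy: 1 of 4 neighbours < 4, not yet.
  Pia: 1 of 4 neighbours ≥ 1, starts repeating the rumor.
Round 3 — checking thresholds:
  Ana: 2 of 4 neighbours ≥ 1, starts repeating the rumor.
  Eli: 2 of 5 neighbours ≥ 2, starts repeating the rumor.
  Fay: 1 of 3 neighbours < 3, not yet.
  Ivy: 2 of 4 neighbours < 4, not yet.
  Jo: 1 of 3 neighbours < 3, not yet.
  Mo: 2 of 3 neighbours ≥ 1, starts repeating the rumor.
Round 4 — checking thresholds:
  Fay: 3 of 3 neighbours ≥ 3, starts repeating the rumor.
  Ivy: 3 of 4 neighbours < 4, not yet.
  Jo: 2 of 3 neighbours < 3, not yet.
  Omar: 2 of 2 neighbours ≥ 1, starts repeating the rumor.
Round 5 — no new spreads; cascade stops.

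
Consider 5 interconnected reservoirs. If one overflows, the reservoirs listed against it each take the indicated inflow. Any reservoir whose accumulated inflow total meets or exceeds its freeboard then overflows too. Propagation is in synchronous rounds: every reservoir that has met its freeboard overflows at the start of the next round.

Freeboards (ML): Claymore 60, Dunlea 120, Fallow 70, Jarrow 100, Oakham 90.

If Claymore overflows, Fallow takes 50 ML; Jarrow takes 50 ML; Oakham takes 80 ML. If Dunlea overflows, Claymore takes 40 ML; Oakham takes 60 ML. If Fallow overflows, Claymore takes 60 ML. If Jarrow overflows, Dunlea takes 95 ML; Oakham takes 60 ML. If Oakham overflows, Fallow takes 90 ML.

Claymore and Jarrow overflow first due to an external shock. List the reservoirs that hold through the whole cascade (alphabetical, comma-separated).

Dunlea

Round 1 — Claymore, Jarrow overflow (initial).
  Dunlea: +95 → 95 < 120
  Fallow: +50 → 50 < 70
  Oakham: +80+60 → 140 ≥ 90
Round 2 — Oakham overflows.
  Fallow: +90 → 140 ≥ 70
Round 3 — Fallow overflows.
No further overflows.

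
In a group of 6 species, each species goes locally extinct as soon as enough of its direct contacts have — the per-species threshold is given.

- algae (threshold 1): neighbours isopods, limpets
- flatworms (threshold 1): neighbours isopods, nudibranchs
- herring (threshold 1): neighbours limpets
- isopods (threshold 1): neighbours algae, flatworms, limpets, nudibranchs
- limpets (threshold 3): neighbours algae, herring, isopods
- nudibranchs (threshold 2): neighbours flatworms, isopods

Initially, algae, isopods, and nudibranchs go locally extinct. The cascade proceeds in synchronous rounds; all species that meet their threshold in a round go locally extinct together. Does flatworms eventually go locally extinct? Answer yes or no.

yes

Round 1 — algae, isopods, nudibranchs go locally extinct (initial).
Round 2 — checking thresholds:
  flatworms: 2 of 2 neighbours ≥ 1, goes locally extinct.
  limpets: 2 of 3 neighbours < 3, not yet.
Round 3 — no new extinctions; cascade stops.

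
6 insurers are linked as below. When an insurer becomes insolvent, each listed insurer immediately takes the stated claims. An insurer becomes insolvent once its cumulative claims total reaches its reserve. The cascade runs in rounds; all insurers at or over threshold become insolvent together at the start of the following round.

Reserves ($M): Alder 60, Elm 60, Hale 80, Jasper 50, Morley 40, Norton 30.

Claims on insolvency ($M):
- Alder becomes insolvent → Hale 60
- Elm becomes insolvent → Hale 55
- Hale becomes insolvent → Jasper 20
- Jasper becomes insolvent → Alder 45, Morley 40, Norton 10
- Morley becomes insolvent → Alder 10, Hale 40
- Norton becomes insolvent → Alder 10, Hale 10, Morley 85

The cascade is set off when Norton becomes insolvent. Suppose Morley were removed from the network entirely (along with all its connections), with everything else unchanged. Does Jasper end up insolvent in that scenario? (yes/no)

With Morley removed:
Round 1 — Norton becomes insolvent (initial).
  Alder: +10 → 10 < 60
  Hale: +10 → 10 < 80
No further insolvencies.

no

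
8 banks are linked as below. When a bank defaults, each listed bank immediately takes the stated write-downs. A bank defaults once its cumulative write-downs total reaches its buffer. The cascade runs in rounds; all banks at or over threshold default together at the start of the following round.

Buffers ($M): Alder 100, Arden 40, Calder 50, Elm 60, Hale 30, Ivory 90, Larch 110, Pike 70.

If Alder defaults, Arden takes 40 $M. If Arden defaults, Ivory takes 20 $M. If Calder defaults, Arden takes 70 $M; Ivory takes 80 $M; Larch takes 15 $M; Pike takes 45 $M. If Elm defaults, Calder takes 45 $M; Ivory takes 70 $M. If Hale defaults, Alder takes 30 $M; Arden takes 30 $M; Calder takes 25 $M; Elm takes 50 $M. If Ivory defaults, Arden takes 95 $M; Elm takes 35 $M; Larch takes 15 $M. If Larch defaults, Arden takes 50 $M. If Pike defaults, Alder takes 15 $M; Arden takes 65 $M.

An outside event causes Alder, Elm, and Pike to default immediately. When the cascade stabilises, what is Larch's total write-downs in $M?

15

Round 1 — Alder, Elm, Pike default (initial).
  Arden: +40+65 → 105 ≥ 40
  Calder: +45 → 45 < 50
  Ivory: +70 → 70 < 90
Round 2 — Arden defaults.
  Ivory: +20 → 90 ≥ 90
Round 3 — Ivory defaults.
  Larch: +15 → 15 < 110
No further defaults.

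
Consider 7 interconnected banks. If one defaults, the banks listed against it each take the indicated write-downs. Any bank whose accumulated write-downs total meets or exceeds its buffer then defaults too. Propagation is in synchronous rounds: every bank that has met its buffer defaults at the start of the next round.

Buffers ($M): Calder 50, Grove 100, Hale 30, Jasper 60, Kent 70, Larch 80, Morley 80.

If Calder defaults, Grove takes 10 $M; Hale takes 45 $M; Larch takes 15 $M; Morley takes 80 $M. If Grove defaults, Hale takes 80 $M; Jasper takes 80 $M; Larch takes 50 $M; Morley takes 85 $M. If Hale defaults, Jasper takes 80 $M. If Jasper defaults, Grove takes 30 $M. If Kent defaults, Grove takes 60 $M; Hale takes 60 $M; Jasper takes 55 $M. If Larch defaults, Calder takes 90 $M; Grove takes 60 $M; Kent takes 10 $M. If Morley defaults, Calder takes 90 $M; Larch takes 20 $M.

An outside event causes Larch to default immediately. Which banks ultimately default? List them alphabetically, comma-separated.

Round 1 — Larch defaults (initial).
  Calder: +90 → 90 ≥ 50
  Grove: +60 → 60 < 100
  Kent: +10 → 10 < 70
Round 2 — Calder defaults.
  Grove: +10 → 70 < 100
  Hale: +45 → 45 ≥ 30
  Morley: +80 → 80 ≥ 80
Round 3 — Hale, Morley default.
  Jasper: +80 → 80 ≥ 60
Round 4 — Jasper defaults.
  Grove: +30 → 100 ≥ 100
Round 5 — Grove defaults.
No further defaults.

Calder, Grove, Hale, Jasper, Larch, Morley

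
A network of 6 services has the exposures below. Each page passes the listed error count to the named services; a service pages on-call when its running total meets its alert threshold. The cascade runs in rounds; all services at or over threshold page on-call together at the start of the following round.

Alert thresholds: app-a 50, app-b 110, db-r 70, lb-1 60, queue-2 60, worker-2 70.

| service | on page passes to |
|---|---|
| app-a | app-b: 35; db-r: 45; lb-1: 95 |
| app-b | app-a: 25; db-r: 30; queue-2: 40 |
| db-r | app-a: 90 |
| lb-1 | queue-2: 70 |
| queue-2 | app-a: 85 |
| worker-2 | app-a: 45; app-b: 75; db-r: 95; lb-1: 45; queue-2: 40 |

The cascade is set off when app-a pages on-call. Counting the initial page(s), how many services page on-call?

Round 1 — app-a pages on-call (initial).
  app-b: +35 → 35 < 110
  db-r: +45 → 45 < 70
  lb-1: +95 → 95 ≥ 60
Round 2 — lb-1 pages on-call.
  queue-2: +70 → 70 ≥ 60
Round 3 — queue-2 pages on-call.
No further pages.

3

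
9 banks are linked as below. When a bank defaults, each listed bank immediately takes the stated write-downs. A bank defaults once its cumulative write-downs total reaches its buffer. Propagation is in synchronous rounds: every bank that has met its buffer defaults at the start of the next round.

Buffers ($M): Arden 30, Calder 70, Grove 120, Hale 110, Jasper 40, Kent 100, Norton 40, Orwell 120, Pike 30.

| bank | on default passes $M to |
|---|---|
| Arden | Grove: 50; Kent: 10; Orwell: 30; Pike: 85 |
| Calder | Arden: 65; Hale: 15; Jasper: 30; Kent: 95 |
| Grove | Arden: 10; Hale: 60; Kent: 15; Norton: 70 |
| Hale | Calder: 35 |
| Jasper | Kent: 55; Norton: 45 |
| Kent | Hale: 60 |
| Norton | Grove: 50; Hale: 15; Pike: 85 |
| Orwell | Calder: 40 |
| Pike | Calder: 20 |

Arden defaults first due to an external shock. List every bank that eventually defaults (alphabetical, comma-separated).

Arden, Pike

Round 1 — Arden defaults (initial).
  Grove: +50 → 50 < 120
  Kent: +10 → 10 < 100
  Orwell: +30 → 30 < 120
  Pike: +85 → 85 ≥ 30
Round 2 — Pike defaults.
  Calder: +20 → 20 < 70
No further defaults.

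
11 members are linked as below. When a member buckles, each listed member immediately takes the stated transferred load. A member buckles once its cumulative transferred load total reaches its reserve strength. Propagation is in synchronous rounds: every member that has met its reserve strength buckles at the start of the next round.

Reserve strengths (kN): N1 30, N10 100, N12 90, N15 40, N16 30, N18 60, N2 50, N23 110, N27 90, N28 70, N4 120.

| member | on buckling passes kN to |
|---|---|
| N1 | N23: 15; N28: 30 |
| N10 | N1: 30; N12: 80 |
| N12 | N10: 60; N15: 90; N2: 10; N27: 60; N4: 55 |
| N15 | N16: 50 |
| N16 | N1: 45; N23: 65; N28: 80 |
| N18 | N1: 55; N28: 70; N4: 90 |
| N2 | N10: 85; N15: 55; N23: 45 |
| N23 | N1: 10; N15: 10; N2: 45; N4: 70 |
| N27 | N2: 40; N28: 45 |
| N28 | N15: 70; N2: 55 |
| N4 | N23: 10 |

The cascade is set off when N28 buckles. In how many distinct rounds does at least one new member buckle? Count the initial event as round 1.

Round 1 — N28 buckles (initial).
  N15: +70 → 70 ≥ 40
  N2: +55 → 55 ≥ 50
Round 2 — N15, N2 buckle.
  N10: +85 → 85 < 100
  N16: +50 → 50 ≥ 30
  N23: +45 → 45 < 110
Round 3 — N16 buckles.
  N1: +45 → 45 ≥ 30
  N23: +65 → 110 ≥ 110
Round 4 — N1, N23 buckle.
  N4: +70 → 70 < 120
No further bucklings.

4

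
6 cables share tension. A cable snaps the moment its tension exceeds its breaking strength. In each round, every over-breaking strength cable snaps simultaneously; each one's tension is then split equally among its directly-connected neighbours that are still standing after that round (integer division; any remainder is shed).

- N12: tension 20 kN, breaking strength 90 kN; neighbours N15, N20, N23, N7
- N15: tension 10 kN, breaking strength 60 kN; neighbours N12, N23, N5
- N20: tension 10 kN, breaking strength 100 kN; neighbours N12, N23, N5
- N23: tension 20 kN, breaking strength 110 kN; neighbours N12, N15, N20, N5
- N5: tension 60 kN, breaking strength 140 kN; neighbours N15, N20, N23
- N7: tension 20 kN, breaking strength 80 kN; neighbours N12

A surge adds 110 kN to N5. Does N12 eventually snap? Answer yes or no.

no

Round 1 — N5 at 170 > 140. N5 snaps.
  N5 sheds 170 kN to N15, N20, N23: 56 each (2 lost).
    N15: 10+56 = 66 > 60
    N20: 10+56 = 66 ≤ 100
    N23: 20+56 = 76 ≤ 110
Round 2 — N15 snaps.
  N15 sheds 66 kN to N12, N23: 33 each.
    N12: 20+33 = 53 ≤ 90
    N23: 76+33 = 109 ≤ 110
No further breaks.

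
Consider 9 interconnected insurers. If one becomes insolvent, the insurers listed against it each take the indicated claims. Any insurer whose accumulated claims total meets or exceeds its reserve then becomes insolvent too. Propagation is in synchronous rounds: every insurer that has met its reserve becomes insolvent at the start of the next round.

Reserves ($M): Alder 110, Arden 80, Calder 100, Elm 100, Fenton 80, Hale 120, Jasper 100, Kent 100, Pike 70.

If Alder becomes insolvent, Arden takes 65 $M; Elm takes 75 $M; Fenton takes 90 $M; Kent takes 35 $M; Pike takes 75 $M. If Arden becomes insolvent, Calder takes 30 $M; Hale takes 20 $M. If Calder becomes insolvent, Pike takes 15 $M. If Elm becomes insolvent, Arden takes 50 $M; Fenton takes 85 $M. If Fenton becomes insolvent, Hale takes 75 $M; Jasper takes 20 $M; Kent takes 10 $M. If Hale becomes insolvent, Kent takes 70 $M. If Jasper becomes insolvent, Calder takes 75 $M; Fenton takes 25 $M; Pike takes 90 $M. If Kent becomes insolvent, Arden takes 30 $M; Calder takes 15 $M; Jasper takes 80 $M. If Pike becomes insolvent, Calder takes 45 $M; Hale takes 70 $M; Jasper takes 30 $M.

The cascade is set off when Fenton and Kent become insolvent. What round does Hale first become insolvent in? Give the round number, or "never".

4

Round 1 — Fenton, Kent become insolvent (initial).
  Arden: +30 → 30 < 80
  Calder: +15 → 15 < 100
  Hale: +75 → 75 < 120
  Jasper: +20+80 → 100 ≥ 100
Round 2 — Jasper becomes insolvent.
  Calder: +75 → 90 < 100
  Pike: +90 → 90 ≥ 70
Round 3 — Pike becomes insolvent.
  Calder: +45 → 135 ≥ 100
  Hale: +70 → 145 ≥ 120
Round 4 — Calder, Hale become insolvent.
No further insolvencies.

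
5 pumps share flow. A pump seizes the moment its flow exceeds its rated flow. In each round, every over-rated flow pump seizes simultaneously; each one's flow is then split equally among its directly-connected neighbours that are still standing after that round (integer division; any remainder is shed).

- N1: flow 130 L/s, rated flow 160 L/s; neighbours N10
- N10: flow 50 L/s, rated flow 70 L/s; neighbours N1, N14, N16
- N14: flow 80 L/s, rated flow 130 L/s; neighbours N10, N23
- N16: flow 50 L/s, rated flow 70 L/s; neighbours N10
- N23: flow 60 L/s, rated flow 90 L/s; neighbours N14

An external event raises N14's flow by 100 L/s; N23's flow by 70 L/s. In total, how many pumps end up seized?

Round 1 — N14 at 180 > 130; N23 at 130 > 90. N14, N23 seize.
  N14 sheds 180 L/s to N10: 180 each.
    N10: 50+180 = 230 > 70
  N23 sheds 130 L/s: no online neighbours, lost.
Round 2 — N10 seizes.
  N10 sheds 230 L/s to N1, N16: 115 each.
    N1: 130+115 = 245 > 160
    N16: 50+115 = 165 > 70
Round 3 — N1, N16 seize.
  N1 sheds 245 L/s: no online neighbours, lost.
  N16 sheds 165 L/s: no online neighbours, lost.
No further seizures.

5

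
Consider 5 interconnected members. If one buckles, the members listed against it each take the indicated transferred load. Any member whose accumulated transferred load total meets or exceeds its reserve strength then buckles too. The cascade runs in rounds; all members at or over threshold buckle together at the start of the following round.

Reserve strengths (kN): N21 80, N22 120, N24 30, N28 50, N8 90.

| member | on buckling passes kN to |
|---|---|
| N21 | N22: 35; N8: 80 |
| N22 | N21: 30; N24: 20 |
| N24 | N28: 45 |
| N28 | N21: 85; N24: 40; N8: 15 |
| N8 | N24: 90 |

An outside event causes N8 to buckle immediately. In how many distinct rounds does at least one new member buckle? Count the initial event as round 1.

Round 1 — N8 buckles (initial).
  N24: +90 → 90 ≥ 30
Round 2 — N24 buckles.
  N28: +45 → 45 < 50
No further bucklings.

2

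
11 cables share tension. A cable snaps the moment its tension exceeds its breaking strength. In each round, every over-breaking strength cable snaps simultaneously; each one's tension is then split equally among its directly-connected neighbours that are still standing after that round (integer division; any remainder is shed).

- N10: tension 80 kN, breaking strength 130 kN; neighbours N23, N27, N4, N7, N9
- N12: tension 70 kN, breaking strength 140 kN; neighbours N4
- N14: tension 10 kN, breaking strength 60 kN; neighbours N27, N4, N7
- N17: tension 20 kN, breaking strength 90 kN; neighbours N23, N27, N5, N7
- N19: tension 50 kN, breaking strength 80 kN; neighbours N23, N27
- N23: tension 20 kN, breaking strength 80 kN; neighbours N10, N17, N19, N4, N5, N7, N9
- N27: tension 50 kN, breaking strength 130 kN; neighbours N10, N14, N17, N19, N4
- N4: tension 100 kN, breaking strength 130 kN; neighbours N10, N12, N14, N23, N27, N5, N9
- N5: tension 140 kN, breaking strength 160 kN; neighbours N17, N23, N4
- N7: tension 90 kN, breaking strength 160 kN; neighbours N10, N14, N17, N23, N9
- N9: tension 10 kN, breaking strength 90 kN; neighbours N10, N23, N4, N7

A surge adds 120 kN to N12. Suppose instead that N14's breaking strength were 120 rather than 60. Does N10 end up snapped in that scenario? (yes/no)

yes

With N14's breaking strength at 120:
Round 1 — N12 at 190 > 140. N12 snaps.
  N12 sheds 190 kN to N4: 190 each.
    N4: 100+190 = 290 > 130
Round 2 — N4 snaps.
  N4 sheds 290 kN to N10, N14, N23, N27, N5, N9: 48 each (2 lost).
    N10: 80+48 = 128 ≤ 130
    N14: 10+48 = 58 ≤ 120
    N23: 20+48 = 68 ≤ 80
    N27: 50+48 = 98 ≤ 130
    N5: 140+48 = 188 > 160
    N9: 10+48 = 58 ≤ 90
Round 3 — N5 snaps.
  N5 sheds 188 kN to N17, N23: 94 each.
    N17: 20+94 = 114 > 90
    N23: 68+94 = 162 > 80
Round 4 — N17, N23 snap.
  N17 sheds 114 kN to N27, N7: 57 each.
    N27: 98+57 = 155 > 130
    N7: 90+57 = 147 ≤ 160
  N23 sheds 162 kN to N10, N19, N7, N9: 40 each (2 lost).
    N10: 128+40 = 168 > 130
    N19: 50+40 = 90 > 80
    N7: 147+40 = 187 > 160
    N9: 58+40 = 98 > 90
Round 5 — N10, N19, N27, N7, N9 snap.
  N10 sheds 168 kN: no online neighbours, lost.
  N19 sheds 90 kN: no online neighbours, lost.
  N27 sheds 155 kN to N14: 155 each.
    N14: 58+155 = 213 > 120
  N7 sheds 187 kN to N14: 187 each.
    N14: 213+187 = 400 > 120
  N9 sheds 98 kN: no online neighbours, lost.
Round 6 — N14 snaps.
  N14 sheds 400 kN: no online neighbours, lost.
No further breaks.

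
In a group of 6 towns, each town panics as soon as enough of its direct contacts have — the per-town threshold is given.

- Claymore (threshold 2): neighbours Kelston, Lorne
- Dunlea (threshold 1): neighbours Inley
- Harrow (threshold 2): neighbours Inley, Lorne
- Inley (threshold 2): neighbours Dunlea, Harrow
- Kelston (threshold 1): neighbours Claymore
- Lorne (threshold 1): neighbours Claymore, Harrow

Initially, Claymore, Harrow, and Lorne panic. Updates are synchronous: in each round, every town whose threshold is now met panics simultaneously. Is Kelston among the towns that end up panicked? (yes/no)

Round 1 — Claymore, Harrow, Lorne panic (initial).
Round 2 — checking thresholds:
  Inley: 1 of 2 neighbours < 2, not yet.
  Kelston: 1 of 1 neighbours ≥ 1, panics.
Round 3 — no new panics; cascade stops.

yes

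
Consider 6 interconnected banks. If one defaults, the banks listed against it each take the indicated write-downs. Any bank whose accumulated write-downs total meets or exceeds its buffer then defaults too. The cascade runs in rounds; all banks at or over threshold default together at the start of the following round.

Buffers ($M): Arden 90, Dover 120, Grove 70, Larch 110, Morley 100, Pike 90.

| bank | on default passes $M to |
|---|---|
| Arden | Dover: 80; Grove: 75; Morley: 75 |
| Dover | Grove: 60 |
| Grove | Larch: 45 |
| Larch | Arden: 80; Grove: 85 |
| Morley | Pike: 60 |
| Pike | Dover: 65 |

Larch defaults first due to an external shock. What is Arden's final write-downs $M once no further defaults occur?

Round 1 — Larch defaults (initial).
  Arden: +80 → 80 < 90
  Grove: +85 → 85 ≥ 70
Round 2 — Grove defaults.
No further defaults.

80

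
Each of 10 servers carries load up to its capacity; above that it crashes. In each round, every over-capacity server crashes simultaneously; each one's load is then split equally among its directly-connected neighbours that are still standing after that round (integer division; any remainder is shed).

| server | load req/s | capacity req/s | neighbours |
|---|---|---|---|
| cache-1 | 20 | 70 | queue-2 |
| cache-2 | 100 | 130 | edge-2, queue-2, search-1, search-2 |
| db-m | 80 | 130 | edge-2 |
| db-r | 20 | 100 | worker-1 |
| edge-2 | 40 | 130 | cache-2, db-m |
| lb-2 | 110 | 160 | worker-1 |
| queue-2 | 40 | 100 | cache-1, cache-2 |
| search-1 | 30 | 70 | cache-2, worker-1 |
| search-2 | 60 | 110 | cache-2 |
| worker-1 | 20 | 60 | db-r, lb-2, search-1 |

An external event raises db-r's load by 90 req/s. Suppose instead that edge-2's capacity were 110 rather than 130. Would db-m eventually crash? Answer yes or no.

With edge-2's capacity at 110:
Round 1 — db-r at 110 > 100. db-r crashes.
  db-r sheds 110 req/s to worker-1: 110 each.
    worker-1: 20+110 = 130 > 60
Round 2 — worker-1 crashes.
  worker-1 sheds 130 req/s to lb-2, search-1: 65 each.
    lb-2: 110+65 = 175 > 160
    search-1: 30+65 = 95 > 70
Round 3 — lb-2, search-1 crash.
  lb-2 sheds 175 req/s: no online neighbours, lost.
  search-1 sheds 95 req/s to cache-2: 95 each.
    cache-2: 100+95 = 195 > 130
Round 4 — cache-2 crashes.
  cache-2 sheds 195 req/s to edge-2, queue-2, search-2: 65 each.
    edge-2: 40+65 = 105 ≤ 110
    queue-2: 40+65 = 105 > 100
    search-2: 60+65 = 125 > 110
Round 5 — queue-2, search-2 crash.
  queue-2 sheds 105 req/s to cache-1: 105 each.
    cache-1: 20+105 = 125 > 70
  search-2 sheds 125 req/s: no online neighbours, lost.
Round 6 — cache-1 crashes.
  cache-1 sheds 125 req/s: no online neighbours, lost.
No further crashes.

no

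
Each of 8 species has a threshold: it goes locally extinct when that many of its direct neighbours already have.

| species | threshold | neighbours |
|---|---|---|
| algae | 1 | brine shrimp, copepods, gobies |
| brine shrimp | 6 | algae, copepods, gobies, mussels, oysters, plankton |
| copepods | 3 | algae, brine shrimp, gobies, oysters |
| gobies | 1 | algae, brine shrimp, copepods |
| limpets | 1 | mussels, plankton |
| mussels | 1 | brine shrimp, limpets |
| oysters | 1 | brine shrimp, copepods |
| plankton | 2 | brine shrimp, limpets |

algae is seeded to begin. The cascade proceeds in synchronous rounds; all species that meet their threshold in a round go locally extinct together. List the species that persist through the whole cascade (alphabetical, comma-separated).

brine shrimp, copepods, limpets, mussels, oysters, plankton

Round 1 — algae goes locally extinct (initial).
Round 2 — checking thresholds:
  brine shrimp: 1 of 6 neighbours < 6, holds.
  copepods: 1 of 4 neighbours < 3, holds.
  gobies: 1 of 3 neighbours ≥ 1, goes locally extinct.
Round 3 — no new extinctions; cascade stops.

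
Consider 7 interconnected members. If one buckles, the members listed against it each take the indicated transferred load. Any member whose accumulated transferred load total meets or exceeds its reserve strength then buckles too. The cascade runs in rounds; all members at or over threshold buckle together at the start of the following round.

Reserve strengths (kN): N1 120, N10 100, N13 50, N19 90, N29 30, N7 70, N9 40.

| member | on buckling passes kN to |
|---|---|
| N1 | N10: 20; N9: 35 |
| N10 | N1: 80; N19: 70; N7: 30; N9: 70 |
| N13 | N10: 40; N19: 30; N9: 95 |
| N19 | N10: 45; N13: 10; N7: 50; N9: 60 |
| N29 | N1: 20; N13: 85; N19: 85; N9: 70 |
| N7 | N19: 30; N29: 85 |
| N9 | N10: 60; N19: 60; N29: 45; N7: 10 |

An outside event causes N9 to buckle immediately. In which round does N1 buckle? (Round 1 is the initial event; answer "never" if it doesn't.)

never

Round 1 — N9 buckles (initial).
  N10: +60 → 60 < 100
  N19: +60 → 60 < 90
  N29: +45 → 45 ≥ 30
  N7: +10 → 10 < 70
Round 2 — N29 buckles.
  N1: +20 → 20 < 120
  N13: +85 → 85 ≥ 50
  N19: +85 → 145 ≥ 90
Round 3 — N13, N19 buckle.
  N10: +40+45 → 145 ≥ 100
  N7: +50 → 60 < 70
Round 4 — N10 buckles.
  N1: +80 → 100 < 120
  N7: +30 → 90 ≥ 70
Round 5 — N7 buckles.
No further bucklings.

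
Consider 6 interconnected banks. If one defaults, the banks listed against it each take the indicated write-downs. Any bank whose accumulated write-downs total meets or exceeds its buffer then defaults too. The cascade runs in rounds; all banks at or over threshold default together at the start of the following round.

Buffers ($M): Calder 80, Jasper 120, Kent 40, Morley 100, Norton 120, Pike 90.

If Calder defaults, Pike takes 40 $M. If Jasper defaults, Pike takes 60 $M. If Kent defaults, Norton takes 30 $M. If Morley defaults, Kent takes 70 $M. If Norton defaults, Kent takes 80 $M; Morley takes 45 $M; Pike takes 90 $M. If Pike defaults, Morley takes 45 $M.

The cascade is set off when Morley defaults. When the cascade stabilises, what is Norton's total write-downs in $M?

Round 1 — Morley defaults (initial).
  Kent: +70 → 70 ≥ 40
Round 2 — Kent defaults.
  Norton: +30 → 30 < 120
No further defaults.

30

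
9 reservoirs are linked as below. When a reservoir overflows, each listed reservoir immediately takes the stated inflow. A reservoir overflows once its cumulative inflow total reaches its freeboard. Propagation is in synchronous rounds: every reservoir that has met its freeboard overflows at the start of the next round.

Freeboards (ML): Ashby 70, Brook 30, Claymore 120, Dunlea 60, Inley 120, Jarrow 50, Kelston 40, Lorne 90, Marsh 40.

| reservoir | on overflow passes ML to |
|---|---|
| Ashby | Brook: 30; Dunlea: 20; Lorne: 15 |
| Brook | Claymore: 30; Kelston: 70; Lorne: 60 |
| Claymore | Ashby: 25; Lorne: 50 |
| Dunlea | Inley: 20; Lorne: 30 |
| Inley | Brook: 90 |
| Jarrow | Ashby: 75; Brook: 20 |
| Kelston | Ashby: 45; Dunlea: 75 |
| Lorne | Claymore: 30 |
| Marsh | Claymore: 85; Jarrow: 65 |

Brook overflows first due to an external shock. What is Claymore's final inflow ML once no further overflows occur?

60

Round 1 — Brook overflows (initial).
  Claymore: +30 → 30 < 120
  Kelston: +70 → 70 ≥ 40
  Lorne: +60 → 60 < 90
Round 2 — Kelston overflows.
  Ashby: +45 → 45 < 70
  Dunlea: +75 → 75 ≥ 60
Round 3 — Dunlea overflows.
  Inley: +20 → 20 < 120
  Lorne: +30 → 90 ≥ 90
Round 4 — Lorne overflows.
  Claymore: +30 → 60 < 120
No further overflows.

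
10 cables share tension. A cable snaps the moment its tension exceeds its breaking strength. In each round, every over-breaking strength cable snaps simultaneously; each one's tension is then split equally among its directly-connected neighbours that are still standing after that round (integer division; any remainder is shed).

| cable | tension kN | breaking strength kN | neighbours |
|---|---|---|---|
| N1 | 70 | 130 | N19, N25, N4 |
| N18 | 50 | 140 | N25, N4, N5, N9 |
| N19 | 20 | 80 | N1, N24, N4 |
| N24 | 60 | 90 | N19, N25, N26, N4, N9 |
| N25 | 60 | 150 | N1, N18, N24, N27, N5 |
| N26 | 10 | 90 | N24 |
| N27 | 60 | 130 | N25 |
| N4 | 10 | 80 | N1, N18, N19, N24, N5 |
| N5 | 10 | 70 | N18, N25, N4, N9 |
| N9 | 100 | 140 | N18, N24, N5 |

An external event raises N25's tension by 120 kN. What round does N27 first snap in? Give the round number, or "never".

Round 1 — N25 at 180 > 150. N25 snaps.
  N25 sheds 180 kN to N1, N18, N24, N27, N5: 36 each.
    N1: 70+36 = 106 ≤ 130
    N18: 50+36 = 86 ≤ 140
    N24: 60+36 = 96 > 90
    N27: 60+36 = 96 ≤ 130
    N5: 10+36 = 46 ≤ 70
Round 2 — N24 snaps.
  N24 sheds 96 kN to N19, N26, N4, N9: 24 each.
    N19: 20+24 = 44 ≤ 80
    N26: 10+24 = 34 ≤ 90
    N4: 10+24 = 34 ≤ 80
    N9: 100+24 = 124 ≤ 140
No further breaks.

never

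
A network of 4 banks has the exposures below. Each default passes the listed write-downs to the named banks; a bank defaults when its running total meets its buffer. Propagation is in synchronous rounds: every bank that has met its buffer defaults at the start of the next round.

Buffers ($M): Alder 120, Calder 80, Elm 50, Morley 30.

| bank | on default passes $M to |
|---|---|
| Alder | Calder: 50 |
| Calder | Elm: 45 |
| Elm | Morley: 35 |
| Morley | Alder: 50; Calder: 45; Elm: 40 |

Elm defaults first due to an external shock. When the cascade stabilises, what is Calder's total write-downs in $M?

Round 1 — Elm defaults (initial).
  Morley: +35 → 35 ≥ 30
Round 2 — Morley defaults.
  Alder: +50 → 50 < 120
  Calder: +45 → 45 < 80
No further defaults.

45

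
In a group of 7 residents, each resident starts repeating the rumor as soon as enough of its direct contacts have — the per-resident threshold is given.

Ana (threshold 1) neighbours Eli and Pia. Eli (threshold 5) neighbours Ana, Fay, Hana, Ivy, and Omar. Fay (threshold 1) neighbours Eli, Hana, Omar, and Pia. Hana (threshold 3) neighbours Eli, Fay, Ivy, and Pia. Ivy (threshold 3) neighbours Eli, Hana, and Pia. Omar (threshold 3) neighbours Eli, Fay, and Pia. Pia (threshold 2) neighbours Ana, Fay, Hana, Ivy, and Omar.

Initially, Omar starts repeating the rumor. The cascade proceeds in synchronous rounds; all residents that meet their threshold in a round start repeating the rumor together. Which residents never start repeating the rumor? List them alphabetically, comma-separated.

Eli, Hana, Ivy

Round 1 — Omar starts repeating the rumor (initial).
Round 2 — checking thresholds:
  Eli: 1 of 5 neighbours < 5, holds.
  Fay: 1 of 4 neighbours ≥ 1, starts repeating the rumor.
  Pia: 1 of 5 neighbours < 2, holds.
Round 3 — checking thresholds:
  Eli: 2 of 5 neighbours < 5, holds.
  Hana: 1 of 4 neighbours < 3, holds.
  Pia: 2 of 5 neighbours ≥ 2, starts repeating the rumor.
Round 4 — checking thresholds:
  Ana: 1 of 2 neighbours ≥ 1, starts repeating the rumor.
  Eli: 2 of 5 neighbours < 5, holds.
  Hana: 2 of 4 neighbours < 3, holds.
  Ivy: 1 of 3 neighbours < 3, holds.
Round 5 — no new spreads; cascade stops.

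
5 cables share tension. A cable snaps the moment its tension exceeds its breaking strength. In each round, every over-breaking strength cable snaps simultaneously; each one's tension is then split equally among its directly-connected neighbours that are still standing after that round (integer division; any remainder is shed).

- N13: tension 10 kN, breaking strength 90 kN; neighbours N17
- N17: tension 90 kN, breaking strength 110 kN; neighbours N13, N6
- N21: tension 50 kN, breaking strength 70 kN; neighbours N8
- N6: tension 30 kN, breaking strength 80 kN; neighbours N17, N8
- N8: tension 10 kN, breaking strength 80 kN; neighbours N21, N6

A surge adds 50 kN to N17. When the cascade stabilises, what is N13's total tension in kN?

80

Round 1 — N17 at 140 > 110. N17 snaps.
  N17 sheds 140 kN to N13, N6: 70 each.
    N13: 10+70 = 80 ≤ 90
    N6: 30+70 = 100 > 80
Round 2 — N6 snaps.
  N6 sheds 100 kN to N8: 100 each.
    N8: 10+100 = 110 > 80
Round 3 — N8 snaps.
  N8 sheds 110 kN to N21: 110 each.
    N21: 50+110 = 160 > 70
Round 4 — N21 snaps.
  N21 sheds 160 kN: no online neighbours, lost.
No further breaks.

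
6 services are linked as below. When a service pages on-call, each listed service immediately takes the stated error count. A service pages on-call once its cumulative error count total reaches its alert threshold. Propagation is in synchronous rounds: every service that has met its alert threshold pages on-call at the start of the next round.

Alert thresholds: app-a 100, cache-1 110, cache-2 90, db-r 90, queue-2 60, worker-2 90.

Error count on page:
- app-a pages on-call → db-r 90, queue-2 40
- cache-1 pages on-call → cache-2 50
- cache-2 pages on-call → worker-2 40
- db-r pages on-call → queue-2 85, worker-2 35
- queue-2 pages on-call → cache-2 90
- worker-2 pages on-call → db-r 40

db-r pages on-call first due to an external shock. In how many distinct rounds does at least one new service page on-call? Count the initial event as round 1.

3

Round 1 — db-r pages on-call (initial).
  queue-2: +85 → 85 ≥ 60
  worker-2: +35 → 35 < 90
Round 2 — queue-2 pages on-call.
  cache-2: +90 → 90 ≥ 90
Round 3 — cache-2 pages on-call.
  worker-2: +40 → 75 < 90
No further pages.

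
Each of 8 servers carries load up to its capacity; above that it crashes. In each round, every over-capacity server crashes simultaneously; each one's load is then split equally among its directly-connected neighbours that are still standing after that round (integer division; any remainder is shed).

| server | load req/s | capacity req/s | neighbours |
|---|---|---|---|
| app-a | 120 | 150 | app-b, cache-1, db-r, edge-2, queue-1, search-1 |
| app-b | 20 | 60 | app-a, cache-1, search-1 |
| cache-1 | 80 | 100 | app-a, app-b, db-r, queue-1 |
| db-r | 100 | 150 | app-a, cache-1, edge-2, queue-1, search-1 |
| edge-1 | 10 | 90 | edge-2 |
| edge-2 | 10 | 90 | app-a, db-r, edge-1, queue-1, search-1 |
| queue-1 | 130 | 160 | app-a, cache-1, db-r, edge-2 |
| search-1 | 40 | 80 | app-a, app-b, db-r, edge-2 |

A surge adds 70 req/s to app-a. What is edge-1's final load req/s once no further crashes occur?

70

Round 1 — app-a at 190 > 150. app-a crashes.
  app-a sheds 190 req/s to app-b, cache-1, db-r, edge-2, queue-1, search-1: 31 each (4 lost).
    app-b: 20+31 = 51 ≤ 60
    cache-1: 80+31 = 111 > 100
    db-r: 100+31 = 131 ≤ 150
    edge-2: 10+31 = 41 ≤ 90
    queue-1: 130+31 = 161 > 160
    search-1: 40+31 = 71 ≤ 80
Round 2 — cache-1, queue-1 crash.
  cache-1 sheds 111 req/s to app-b, db-r: 55 each (1 lost).
    app-b: 51+55 = 106 > 60
    db-r: 131+55 = 186 > 150
  queue-1 sheds 161 req/s to db-r, edge-2: 80 each (1 lost).
    db-r: 186+80 = 266 > 150
    edge-2: 41+80 = 121 > 90
Round 3 — app-b, db-r, edge-2 crash.
  app-b sheds 106 req/s to search-1: 106 each.
    search-1: 71+106 = 177 > 80
  db-r sheds 266 req/s to search-1: 266 each.
    search-1: 177+266 = 443 > 80
  edge-2 sheds 121 req/s to edge-1, search-1: 60 each (1 lost).
    edge-1: 10+60 = 70 ≤ 90
    search-1: 443+60 = 503 > 80
Round 4 — search-1 crashes.
  search-1 sheds 503 req/s: no online neighbours, lost.
No further crashes.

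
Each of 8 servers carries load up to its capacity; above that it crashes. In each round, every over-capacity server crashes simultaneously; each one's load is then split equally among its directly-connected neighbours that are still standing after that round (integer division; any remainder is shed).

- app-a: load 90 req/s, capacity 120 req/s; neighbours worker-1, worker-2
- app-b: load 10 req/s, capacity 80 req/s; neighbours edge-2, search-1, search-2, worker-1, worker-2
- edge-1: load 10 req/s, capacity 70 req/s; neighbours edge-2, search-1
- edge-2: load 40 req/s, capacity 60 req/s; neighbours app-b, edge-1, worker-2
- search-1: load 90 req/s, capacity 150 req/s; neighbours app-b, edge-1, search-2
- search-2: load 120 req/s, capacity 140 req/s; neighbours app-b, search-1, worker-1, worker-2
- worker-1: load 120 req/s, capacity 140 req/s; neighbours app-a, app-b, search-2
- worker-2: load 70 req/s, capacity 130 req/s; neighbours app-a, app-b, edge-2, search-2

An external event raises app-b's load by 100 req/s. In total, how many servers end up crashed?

8

Round 1 — app-b at 110 > 80. app-b crashes.
  app-b sheds 110 req/s to edge-2, search-1, search-2, worker-1, worker-2: 22 each.
    edge-2: 40+22 = 62 > 60
    search-1: 90+22 = 112 ≤ 150
    search-2: 120+22 = 142 > 140
    worker-1: 120+22 = 142 > 140
    worker-2: 70+22 = 92 ≤ 130
Round 2 — edge-2, search-2, worker-1 crash.
  edge-2 sheds 62 req/s to edge-1, worker-2: 31 each.
    edge-1: 10+31 = 41 ≤ 70
    worker-2: 92+31 = 123 ≤ 130
  search-2 sheds 142 req/s to search-1, worker-2: 71 each.
    search-1: 112+71 = 183 > 150
    worker-2: 123+71 = 194 > 130
  worker-1 sheds 142 req/s to app-a: 142 each.
    app-a: 90+142 = 232 > 120
Round 3 — app-a, search-1, worker-2 crash.
  app-a sheds 232 req/s: no online neighbours, lost.
  search-1 sheds 183 req/s to edge-1: 183 each.
    edge-1: 41+183 = 224 > 70
  worker-2 sheds 194 req/s: no online neighbours, lost.
Round 4 — edge-1 crashes.
  edge-1 sheds 224 req/s: no online neighbours, lost.
No further crashes.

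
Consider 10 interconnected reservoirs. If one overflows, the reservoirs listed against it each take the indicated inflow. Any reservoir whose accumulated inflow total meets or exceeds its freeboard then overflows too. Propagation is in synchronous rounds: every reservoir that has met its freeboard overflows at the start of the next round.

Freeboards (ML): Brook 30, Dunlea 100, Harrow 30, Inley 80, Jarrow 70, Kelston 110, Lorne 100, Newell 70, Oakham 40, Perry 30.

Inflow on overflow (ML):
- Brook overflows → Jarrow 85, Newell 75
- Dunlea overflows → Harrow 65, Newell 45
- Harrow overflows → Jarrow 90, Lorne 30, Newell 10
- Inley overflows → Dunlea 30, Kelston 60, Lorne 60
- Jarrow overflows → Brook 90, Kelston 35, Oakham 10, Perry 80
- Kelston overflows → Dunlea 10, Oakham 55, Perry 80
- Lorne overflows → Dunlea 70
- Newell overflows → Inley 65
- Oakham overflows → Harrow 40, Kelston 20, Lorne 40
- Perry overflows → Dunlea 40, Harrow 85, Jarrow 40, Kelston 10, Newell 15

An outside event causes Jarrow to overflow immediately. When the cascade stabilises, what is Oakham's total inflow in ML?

Round 1 — Jarrow overflows (initial).
  Brook: +90 → 90 ≥ 30
  Kelston: +35 → 35 < 110
  Oakham: +10 → 10 < 40
  Perry: +80 → 80 ≥ 30
Round 2 — Brook, Perry overflow.
  Dunlea: +40 → 40 < 100
  Harrow: +85 → 85 ≥ 30
  Kelston: +10 → 45 < 110
  Newell: +75+15 → 90 ≥ 70
Round 3 — Harrow, Newell overflow.
  Inley: +65 → 65 < 80
  Lorne: +30 → 30 < 100
No further overflows.

10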